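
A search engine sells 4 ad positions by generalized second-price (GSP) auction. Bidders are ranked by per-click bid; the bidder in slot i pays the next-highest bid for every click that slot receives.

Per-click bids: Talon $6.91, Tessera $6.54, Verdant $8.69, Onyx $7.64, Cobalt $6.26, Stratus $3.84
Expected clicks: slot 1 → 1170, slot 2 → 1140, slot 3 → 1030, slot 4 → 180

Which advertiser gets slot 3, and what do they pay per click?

Talon; $6.54 per click

Per-click bids in order: $8.69 (Verdant) > $7.64 (Onyx) > $6.91 (Talon) > $6.54 (Tessera) > $6.26 (Cobalt) > …
Slot 3 goes to the third-ranked bidder, Talon, who pays the next bid down: $6.54/click.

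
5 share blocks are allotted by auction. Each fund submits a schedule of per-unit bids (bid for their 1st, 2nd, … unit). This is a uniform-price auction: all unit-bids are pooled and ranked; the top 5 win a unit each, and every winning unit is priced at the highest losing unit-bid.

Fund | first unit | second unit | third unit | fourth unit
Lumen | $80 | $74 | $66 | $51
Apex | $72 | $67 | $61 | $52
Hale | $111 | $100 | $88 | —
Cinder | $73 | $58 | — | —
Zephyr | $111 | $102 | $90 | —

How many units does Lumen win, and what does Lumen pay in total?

Merging the schedules and taking the best 5: 111 (Hale-1), 111 (Zephyr-1), 102 (Zephyr-2), 100 (Hale-2), 90 (Zephyr-3)
The (k+1)-th unit-bid is $88.
Lumen wins 0 unit(s) at $88 each.

Lumen: 0 units, pays $0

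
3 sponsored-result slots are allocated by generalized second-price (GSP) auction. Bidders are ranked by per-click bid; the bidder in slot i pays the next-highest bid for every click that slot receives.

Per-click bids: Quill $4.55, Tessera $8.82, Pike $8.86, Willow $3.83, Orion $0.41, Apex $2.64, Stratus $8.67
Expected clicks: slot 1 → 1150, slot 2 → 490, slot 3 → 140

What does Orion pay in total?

Orion pays $0.00

Ranked by bid: $8.86 (Pike) > $8.82 (Tessera) > $8.67 (Stratus) > $4.55 (Quill) > …
Orion ranks below slot 3 → no slot, pays nothing.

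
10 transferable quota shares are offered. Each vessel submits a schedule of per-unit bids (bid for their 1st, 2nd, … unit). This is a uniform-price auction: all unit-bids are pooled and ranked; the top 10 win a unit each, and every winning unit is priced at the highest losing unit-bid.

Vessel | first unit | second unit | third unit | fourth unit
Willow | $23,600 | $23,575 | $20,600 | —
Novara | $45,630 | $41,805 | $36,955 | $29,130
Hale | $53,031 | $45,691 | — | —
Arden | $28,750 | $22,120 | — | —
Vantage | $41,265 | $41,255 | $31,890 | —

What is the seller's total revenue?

All unit-bids, highest first — top 10: 53,031 (Hale-1), 45,691 (Hale-2), 45,630 (Novara-1), 41,805 (Novara-2), 41,265 (Vantage-1), 41,255 (Vantage-2), 36,955 (Novara-3), 31,890 (Vantage-3), 29,130 (Novara-4), 28,750 (Arden-1)
The (k+1)-th unit-bid is $23,600.
Allocation: Arden 1, Hale 2, Novara 4, Vantage 3. Every unit priced at $23,600.
Revenue = 10 × 23,600 = $236,000.

Total revenue: $236,000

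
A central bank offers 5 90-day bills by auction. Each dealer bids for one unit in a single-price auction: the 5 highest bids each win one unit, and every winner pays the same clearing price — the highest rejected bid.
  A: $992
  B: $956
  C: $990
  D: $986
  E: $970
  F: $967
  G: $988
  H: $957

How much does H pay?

H pays $0

Ordering the bids: 992 (A), 990 (C), 988 (G), 986 (D), 970 (E), 967 (F), 957 (H), …
The 5 highest are A, C, G, D, E.
First losing bid is F's $967, which sets the uniform price.
H does not win → pays $0.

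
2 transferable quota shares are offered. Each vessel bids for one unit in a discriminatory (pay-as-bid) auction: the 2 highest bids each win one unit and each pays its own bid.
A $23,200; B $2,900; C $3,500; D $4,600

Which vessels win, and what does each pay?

Ordering the bids: 23,200 (A), 4,600 (D), 3,500 (C), 2,900 (B)
Top 2: A, D.
Each winner pays its own bid: A $23,200, D $4,600.

A $23,200, D $4,600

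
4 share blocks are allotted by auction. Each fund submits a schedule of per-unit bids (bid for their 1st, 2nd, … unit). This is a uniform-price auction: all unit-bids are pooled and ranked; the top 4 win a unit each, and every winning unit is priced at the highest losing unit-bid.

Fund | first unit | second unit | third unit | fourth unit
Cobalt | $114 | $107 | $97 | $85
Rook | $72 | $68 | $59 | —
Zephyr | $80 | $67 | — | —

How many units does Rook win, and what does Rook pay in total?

All unit-bids, highest first — top 4: 114 (Cobalt-1), 107 (Cobalt-2), 97 (Cobalt-3), 85 (Cobalt-4)
First bid not allocated: $80.
Rook wins 0 unit(s) at $80 each.

Rook: 0 units, pays $0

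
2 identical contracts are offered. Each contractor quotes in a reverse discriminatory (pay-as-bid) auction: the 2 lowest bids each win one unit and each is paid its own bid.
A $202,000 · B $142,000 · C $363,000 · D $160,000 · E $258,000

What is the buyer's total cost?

Sorting: 142,000 (B), 160,000 (D), 202,000 (A), 258,000 (E), …
Lowest 2: B, D.
Total cost = 142,000 + 160,000 = $302,000.

Total cost: $302,000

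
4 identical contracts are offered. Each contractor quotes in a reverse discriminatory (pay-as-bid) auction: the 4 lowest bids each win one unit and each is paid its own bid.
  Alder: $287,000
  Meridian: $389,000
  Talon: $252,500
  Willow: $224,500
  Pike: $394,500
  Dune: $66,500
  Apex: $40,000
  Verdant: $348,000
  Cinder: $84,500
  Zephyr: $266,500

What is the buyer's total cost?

Total cost: $415,500

Bids ranked low→high: 40,000 (Apex), 66,500 (Dune), 84,500 (Cinder), 224,500 (Willow), 252,500 (Talon), 266,500 (Zephyr), …
Lowest 4: Apex, Dune, Cinder, Willow.
Total cost = 40,000 + 66,500 + 84,500 + 224,500 = $415,500.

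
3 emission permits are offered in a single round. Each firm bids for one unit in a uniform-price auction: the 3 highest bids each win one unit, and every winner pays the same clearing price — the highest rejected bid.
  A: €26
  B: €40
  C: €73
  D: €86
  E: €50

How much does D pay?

D pays €40

Bids ranked high→low: 86 (D), 73 (C), 50 (E), 40 (B), 26 (A)
The 3 highest are D, C, E.
Highest unsuccessful bid: €40 → clearing price.
D wins → pays €40.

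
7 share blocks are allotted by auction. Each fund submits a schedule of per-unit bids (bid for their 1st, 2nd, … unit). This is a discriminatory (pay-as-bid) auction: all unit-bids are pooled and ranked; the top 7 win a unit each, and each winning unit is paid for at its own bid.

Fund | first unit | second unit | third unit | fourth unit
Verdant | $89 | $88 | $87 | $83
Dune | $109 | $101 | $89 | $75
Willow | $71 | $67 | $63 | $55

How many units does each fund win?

All unit-bids, highest first — top 7: 109 (Dune-1), 101 (Dune-2), 89 (Verdant-1), 89 (Dune-3), 88 (Verdant-2), 87 (Verdant-3), 83 (Verdant-4)
Next rejected bid: $75 (not a price — pay-as-bid).
Allocation: Dune 3, Verdant 4.

Dune 3, Verdant 4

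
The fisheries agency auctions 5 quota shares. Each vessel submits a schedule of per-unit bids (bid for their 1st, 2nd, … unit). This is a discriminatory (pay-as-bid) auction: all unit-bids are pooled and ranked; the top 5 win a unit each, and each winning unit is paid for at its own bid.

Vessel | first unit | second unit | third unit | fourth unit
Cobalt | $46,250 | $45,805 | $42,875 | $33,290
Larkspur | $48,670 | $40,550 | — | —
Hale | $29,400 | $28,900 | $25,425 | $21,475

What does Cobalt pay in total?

Merging the schedules and taking the best 5: 48,670 (Larkspur-1), 46,250 (Cobalt-1), 45,805 (Cobalt-2), 42,875 (Cobalt-3), 40,550 (Larkspur-2)
Next rejected bid: $33,290 (not a price — pay-as-bid).
Cobalt's winning unit-bids: 46,250 + 45,805 + 42,875 = $134,930.

Cobalt pays $134,930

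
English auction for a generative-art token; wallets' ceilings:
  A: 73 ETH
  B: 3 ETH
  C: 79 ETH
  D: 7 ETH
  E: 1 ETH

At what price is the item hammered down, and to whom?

Limits in order: 79 (C) > 73 (A) > 7 (D) > 3 (B) > 1 (E)
Once the price passes 73 ETH, only C is left; the hammer falls at A's limit of 73 ETH.

C wins at 73 ETH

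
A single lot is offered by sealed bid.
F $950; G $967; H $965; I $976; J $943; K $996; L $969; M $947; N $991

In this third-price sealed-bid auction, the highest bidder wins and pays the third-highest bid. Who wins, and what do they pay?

Sorting bids: 996 (K) > 991 (N) > 976 (I) > 969 (L) > 967 (G) > 965 (H) > …
K wins; payment is bid #3 in the ranking = $976.

K pays $976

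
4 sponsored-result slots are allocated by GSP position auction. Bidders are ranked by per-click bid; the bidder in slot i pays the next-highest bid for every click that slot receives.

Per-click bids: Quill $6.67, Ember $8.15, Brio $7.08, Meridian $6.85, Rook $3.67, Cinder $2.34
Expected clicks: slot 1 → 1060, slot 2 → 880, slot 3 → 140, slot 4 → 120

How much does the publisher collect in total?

Sorting advertisers: $8.15 (Ember) > $7.08 (Brio) > $6.85 (Meridian) > $6.67 (Quill) > $3.67 (Rook) > …
Slot 1: Ember pays $7.08 × 1060 = $7504.80
Slot 2: Brio pays $6.85 × 880 = $6028.00
Slot 3: Meridian pays $6.67 × 140 = $933.80
Slot 4: Quill pays $3.67 × 120 = $440.40
Total = $14907.00

Total revenue: $14907.00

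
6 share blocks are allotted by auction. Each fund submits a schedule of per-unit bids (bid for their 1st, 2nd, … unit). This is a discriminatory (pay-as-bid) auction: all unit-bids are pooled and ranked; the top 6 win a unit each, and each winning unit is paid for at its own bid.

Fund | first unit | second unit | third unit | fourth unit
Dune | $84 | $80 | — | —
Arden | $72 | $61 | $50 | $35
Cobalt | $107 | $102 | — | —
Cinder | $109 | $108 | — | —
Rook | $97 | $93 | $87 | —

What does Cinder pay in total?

Cinder pays $217

All unit-bids, highest first — top 6: 109 (Cinder-1), 108 (Cinder-2), 107 (Cobalt-1), 102 (Cobalt-2), 97 (Rook-1), 93 (Rook-2)
Next rejected bid: $87 (not a price — pay-as-bid).
Cinder's winning unit-bids: 109 + 108 = $217.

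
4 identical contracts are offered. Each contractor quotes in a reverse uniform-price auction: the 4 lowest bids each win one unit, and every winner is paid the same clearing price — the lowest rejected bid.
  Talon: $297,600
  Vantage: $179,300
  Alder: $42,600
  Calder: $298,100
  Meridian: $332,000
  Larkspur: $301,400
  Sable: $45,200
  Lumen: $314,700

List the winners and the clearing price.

Bids ranked low→high: 42,600 (Alder), 45,200 (Sable), 179,300 (Vantage), 297,600 (Talon), 298,100 (Calder), 301,400 (Larkspur), …
The 4 lowest are Alder, Sable, Vantage, Talon.
Clearing price = lowest rejected bid = $298,100.

Alder, Sable, Vantage, Talon; each is paid $298,100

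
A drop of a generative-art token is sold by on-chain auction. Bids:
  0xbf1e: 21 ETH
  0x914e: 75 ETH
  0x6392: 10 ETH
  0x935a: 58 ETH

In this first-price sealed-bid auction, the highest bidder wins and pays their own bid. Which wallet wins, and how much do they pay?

Sorting bids: 75 (0x914e) > 58 (0x935a) > 21 (0xbf1e) > 10 (0x6392)
0x914e has the highest bid and pays exactly that: 75 ETH.

0x914e pays 75 ETH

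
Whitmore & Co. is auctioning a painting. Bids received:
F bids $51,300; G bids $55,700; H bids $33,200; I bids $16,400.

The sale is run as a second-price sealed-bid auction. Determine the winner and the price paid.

Bids ranked: 55,700 (G) > 51,300 (F) > 33,200 (H) > 16,400 (I)
G wins with the highest bid; price is set by the runner-up at $51,300.

G pays $51,300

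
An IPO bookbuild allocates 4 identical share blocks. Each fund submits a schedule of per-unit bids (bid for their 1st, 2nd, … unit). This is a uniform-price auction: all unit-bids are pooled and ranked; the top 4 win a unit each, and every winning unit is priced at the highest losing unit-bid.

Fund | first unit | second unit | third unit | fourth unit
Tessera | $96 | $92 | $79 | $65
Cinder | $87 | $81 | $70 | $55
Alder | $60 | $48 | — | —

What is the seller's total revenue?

Pooled unit-bids ranked (top 4): 96 (Tessera-1), 92 (Tessera-2), 87 (Cinder-1), 81 (Cinder-2)
The (k+1)-th unit-bid is $79.
Allocation: Cinder 2, Tessera 2. Every unit priced at $79.
Revenue = 4 × 79 = $316.

Total revenue: $316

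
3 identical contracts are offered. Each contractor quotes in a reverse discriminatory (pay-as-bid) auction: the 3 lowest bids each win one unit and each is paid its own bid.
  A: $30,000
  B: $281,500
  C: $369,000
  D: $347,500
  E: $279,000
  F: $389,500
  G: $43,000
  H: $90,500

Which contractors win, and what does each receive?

Bids ranked low→high: 30,000 (A), 43,000 (G), 90,500 (H), 279,000 (E), 281,500 (B), …
Lowest 3: A, G, H.
Each winner is paid its own bid: A $30,000, G $43,000, H $90,500.

A $30,000, G $43,000, H $90,500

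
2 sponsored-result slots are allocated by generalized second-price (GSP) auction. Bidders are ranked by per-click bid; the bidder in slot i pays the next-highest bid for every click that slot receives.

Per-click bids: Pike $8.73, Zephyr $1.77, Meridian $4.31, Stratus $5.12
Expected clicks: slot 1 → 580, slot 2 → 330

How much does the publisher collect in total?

Total revenue: $4391.90

Per-click bids in order: $8.73 (Pike) > $5.12 (Stratus) > $4.31 (Meridian) > …
Slot 1: Pike pays $5.12 × 580 = $2969.60
Slot 2: Stratus pays $4.31 × 330 = $1422.30
Total = $4391.90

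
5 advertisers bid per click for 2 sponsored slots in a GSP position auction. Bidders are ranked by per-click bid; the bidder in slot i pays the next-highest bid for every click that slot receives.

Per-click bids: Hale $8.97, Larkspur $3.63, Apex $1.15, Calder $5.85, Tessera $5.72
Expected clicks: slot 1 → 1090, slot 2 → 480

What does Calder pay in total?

Per-click bids in order: $8.97 (Hale) > $5.85 (Calder) > $5.72 (Tessera) > …
Calder holds slot 2 → pays next bid $5.72 × 480 clicks = $2745.60.

Calder pays $2745.60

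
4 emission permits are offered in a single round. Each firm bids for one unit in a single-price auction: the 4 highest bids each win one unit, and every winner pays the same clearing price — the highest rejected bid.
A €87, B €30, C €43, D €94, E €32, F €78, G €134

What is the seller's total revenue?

Total revenue: €172

Sorting: 134 (G), 94 (D), 87 (A), 78 (F), 43 (C), 32 (E), …
Top 4: G, D, A, F.
Clearing price = highest rejected bid = €43.
Total revenue = 4 × €43 = €172.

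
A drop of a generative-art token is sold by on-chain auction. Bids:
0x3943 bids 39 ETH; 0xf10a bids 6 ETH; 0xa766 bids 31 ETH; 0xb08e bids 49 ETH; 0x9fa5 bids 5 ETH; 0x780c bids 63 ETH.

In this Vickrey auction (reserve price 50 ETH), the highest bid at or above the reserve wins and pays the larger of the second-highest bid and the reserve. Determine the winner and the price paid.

0x780c pays 50 ETH

Bids ranked: 63 (0x780c) > 49 (0xb08e) > 39 (0x3943) > 31 (0xa766) > 6 (0xf10a) > 5 (0x9fa5)
0x780c has the top bid at or above the reserve (63 ETH).
Second-highest bid 49 ETH is below the reserve 50 ETH, so the reserve binds → payment 50 ETH.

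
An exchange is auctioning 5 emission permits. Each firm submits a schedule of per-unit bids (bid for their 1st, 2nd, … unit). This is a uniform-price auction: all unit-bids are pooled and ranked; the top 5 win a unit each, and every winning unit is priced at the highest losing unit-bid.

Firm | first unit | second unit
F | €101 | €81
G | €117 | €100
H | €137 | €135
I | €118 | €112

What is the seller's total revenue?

Merging the schedules and taking the best 5: 137 (H-1), 135 (H-2), 118 (I-1), 117 (G-1), 112 (I-2)
The (k+1)-th unit-bid is €101.
Allocation: G 1, H 2, I 2. Every unit priced at €101.
Revenue = 5 × 101 = €505.

Total revenue: €505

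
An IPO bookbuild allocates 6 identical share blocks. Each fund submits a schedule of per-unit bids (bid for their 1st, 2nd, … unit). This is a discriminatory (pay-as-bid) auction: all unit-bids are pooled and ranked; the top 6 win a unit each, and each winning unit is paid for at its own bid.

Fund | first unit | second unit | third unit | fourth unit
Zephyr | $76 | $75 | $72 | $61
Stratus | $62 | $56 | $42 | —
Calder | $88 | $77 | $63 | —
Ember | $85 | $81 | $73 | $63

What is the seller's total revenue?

Merging the schedules and taking the best 6: 88 (Calder-1), 85 (Ember-1), 81 (Ember-2), 77 (Calder-2), 76 (Zephyr-1), 75 (Zephyr-2)
Next rejected bid: $73 (not a price — pay-as-bid).
Each winning unit pays its own bid.
Revenue = 88 + 85 + 81 + 77 + 76 + 75 = $482.

Total revenue: $482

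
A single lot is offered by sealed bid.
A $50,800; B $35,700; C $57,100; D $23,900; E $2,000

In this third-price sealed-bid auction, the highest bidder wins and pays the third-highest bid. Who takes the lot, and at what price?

C pays $35,700

Rule: the highest bidder wins and pays the third-highest bid.
Bids in order: 57,100 (C) > 50,800 (A) > 35,700 (B) > 23,900 (D) > 2,000 (E)
C is highest; pays the third-highest bid, $35,700.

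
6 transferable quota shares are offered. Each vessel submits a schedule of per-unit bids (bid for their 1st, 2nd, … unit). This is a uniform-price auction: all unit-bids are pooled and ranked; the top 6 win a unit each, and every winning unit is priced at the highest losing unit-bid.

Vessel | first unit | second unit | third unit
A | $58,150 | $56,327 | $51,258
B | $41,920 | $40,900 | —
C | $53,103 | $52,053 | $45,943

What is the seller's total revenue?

All unit-bids, highest first — top 6: 58,150 (A-1), 56,327 (A-2), 53,103 (C-1), 52,053 (C-2), 51,258 (A-3), 45,943 (C-3)
Highest rejected unit-bid = $41,920.
Allocation: A 3, C 3. Every unit priced at $41,920.
Revenue = 6 × 41,920 = $251,520.

Total revenue: $251,520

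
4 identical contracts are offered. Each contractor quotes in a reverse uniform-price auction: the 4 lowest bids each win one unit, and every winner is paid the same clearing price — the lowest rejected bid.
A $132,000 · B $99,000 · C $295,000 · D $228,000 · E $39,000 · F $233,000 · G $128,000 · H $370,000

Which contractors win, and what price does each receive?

E, B, G, A; each is paid $228,000

Ordering the bids: 39,000 (E), 99,000 (B), 128,000 (G), 132,000 (A), 228,000 (D), 233,000 (F), …
Lowest 4: E, B, G, A.
Clearing price = lowest rejected bid = $228,000.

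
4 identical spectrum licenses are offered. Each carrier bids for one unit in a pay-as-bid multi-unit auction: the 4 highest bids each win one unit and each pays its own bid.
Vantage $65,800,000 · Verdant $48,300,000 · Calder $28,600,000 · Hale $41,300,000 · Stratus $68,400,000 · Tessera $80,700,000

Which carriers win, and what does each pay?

Tessera $80,700,000, Stratus $68,400,000, Vantage $65,800,000, Verdant $48,300,000

Bids ranked high→low: 80,700,000 (Tessera), 68,400,000 (Stratus), 65,800,000 (Vantage), 48,300,000 (Verdant), 41,300,000 (Hale), 28,600,000 (Calder)
The 4 highest are Tessera, Stratus, Vantage, Verdant.
Each winner pays its own bid: Tessera $80,700,000, Stratus $68,400,000, Vantage $65,800,000, Verdant $48,300,000.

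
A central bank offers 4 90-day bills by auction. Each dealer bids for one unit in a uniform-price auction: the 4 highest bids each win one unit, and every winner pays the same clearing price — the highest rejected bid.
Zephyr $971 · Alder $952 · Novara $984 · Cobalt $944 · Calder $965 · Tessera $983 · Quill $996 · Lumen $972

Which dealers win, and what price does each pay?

Sorting: 996 (Quill), 984 (Novara), 983 (Tessera), 972 (Lumen), 971 (Zephyr), 965 (Calder), …
The 4 highest are Quill, Novara, Tessera, Lumen.
Highest unsuccessful bid: $971 → clearing price.

Quill, Novara, Tessera, Lumen; each pays $971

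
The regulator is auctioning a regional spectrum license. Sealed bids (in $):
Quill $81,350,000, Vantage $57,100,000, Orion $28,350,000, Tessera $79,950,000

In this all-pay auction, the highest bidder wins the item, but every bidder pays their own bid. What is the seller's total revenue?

Total revenue: $246,750,000

All-pay auction: the highest bidder wins the item, but every bidder pays their own bid.
Sorting bids: 81,350,000 (Quill) > 79,950,000 (Tessera) > 57,100,000 (Vantage) > 28,350,000 (Orion)
Quill wins with the top bid; all bids are sunk regardless.
Every bidder forfeits their bid regardless of winning.
Revenue = 81,350,000 + 57,100,000 + 28,350,000 + 79,950,000 = $246,750,000.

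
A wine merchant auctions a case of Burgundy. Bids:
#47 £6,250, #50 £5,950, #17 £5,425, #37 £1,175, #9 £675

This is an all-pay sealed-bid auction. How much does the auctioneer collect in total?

Sorting bids: 6,250 (#47) > 5,950 (#50) > 5,425 (#17) > 1,175 (#37) > 675 (#9)
Every bidder forfeits their bid regardless of winning.
Revenue = 6,250 + 5,950 + 5,425 + 1,175 + 675 = £19,475.

Total revenue: £19,475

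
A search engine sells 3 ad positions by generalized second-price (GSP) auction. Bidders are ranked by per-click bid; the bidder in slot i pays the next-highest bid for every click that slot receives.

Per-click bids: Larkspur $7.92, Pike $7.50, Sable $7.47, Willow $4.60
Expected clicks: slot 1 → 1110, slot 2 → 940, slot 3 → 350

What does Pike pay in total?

Pike pays $7021.80

Per-click bids in order: $7.92 (Larkspur) > $7.50 (Pike) > $7.47 (Sable) > $4.60 (Willow)
Pike holds slot 2 → pays next bid $7.47 × 940 clicks = $7021.80.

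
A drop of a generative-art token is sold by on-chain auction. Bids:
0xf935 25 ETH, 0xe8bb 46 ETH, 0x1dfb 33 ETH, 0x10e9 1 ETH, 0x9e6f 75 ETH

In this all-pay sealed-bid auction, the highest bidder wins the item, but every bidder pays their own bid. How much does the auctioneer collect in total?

Bids ranked: 75 (0x9e6f) > 46 (0xe8bb) > 33 (0x1dfb) > 25 (0xf935) > 1 (0x10e9)
Every bidder forfeits their bid regardless of winning.
Revenue = 25 + 46 + 33 + 1 + 75 = 180 ETH.

Total revenue: 180 ETH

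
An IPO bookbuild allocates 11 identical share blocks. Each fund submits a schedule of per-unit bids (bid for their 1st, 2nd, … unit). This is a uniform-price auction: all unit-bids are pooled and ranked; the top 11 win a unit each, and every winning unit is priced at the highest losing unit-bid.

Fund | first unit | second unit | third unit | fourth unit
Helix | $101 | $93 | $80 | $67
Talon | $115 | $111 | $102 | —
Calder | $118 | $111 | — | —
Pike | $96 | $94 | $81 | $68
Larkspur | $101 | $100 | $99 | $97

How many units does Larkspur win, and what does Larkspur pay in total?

All unit-bids, highest first — top 11: 118 (Calder-1), 115 (Talon-1), 111 (Talon-2), 111 (Calder-2), 102 (Talon-3), 101 (Helix-1), 101 (Larkspur-1), 100 (Larkspur-2), 99 (Larkspur-3), 97 (Larkspur-4), 96 (Pike-1)
First bid not allocated: $94.
Larkspur wins 4 unit(s) at $94 each.

Larkspur: 4 units, pays $376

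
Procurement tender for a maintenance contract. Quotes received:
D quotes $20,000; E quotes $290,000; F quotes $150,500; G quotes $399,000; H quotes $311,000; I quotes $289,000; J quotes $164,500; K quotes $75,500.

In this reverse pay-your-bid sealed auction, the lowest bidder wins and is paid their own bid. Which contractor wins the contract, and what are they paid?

Bids in order: 20,000 (D) < 75,500 (K) < 150,500 (F) < 164,500 (J) < 289,000 (I) < 290,000 (E) < …
First-price: D is paid what they bid, $20,000.

D is paid $20,000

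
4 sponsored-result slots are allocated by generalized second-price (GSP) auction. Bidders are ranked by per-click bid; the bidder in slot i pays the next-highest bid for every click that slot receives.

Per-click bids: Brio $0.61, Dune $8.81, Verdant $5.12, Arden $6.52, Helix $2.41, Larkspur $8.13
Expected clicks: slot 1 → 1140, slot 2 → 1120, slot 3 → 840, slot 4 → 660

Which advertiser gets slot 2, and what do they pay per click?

Per-click bids in order: $8.81 (Dune) > $8.13 (Larkspur) > $6.52 (Arden) > $5.12 (Verdant) > $2.41 (Helix) > …
Slot 2 goes to the second-ranked bidder, Larkspur, who pays the next bid down: $6.52/click.

Larkspur; $6.52 per click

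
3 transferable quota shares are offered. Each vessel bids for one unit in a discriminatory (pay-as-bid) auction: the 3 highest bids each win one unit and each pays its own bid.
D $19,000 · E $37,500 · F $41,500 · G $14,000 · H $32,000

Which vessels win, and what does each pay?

F $41,500, E $37,500, H $32,000

Bids ranked high→low: 41,500 (F), 37,500 (E), 32,000 (H), 19,000 (D), 14,000 (G)
Top 3: F, E, H.
Each winner pays its own bid: F $41,500, E $37,500, H $32,000.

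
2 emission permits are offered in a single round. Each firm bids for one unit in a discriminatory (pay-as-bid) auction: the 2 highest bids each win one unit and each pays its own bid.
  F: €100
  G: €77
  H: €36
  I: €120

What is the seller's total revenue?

Total revenue: €220

Bids ranked high→low: 120 (I), 100 (F), 77 (G), 36 (H)
Winners (2 units): I, F.
Total revenue = 120 + 100 = €220.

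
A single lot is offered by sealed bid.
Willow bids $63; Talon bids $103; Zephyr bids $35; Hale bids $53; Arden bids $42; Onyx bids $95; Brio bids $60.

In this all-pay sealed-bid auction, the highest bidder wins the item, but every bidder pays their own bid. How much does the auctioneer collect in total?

Rule: the highest bidder wins the item, but every bidder pays their own bid.
Sorting bids: 103 (Talon) > 95 (Onyx) > 63 (Willow) > 60 (Brio) > 53 (Hale) > 42 (Arden) > …
Every bidder forfeits their bid regardless of winning.
Revenue = 63 + 103 + 35 + 53 + 42 + 95 + 60 = $451.

Total revenue: $451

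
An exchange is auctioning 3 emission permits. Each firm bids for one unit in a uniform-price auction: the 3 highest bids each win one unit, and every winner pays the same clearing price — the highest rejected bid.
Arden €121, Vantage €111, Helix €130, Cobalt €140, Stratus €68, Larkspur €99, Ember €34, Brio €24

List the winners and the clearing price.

Cobalt, Helix, Arden; each pays €111

Bids ranked high→low: 140 (Cobalt), 130 (Helix), 121 (Arden), 111 (Vantage), 99 (Larkspur), …
Winners (3 units): Cobalt, Helix, Arden.
Highest unsuccessful bid: €111 → clearing price.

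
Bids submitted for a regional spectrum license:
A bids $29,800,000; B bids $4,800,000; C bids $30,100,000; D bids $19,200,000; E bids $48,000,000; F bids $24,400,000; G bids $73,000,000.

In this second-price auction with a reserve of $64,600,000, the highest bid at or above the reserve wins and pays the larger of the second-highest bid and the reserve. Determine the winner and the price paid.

Second-price auction with a reserve of $64,600,000: the highest bid at or above the reserve wins and pays the larger of the second-highest bid and the reserve.
Sorting bids: 73,000,000 (G) > 48,000,000 (E) > 30,100,000 (C) > 29,800,000 (A) > 24,400,000 (F) > 19,200,000 (D) > …
G has the top bid at or above the reserve ($73,000,000).
Second-highest bid $48,000,000 is below the reserve $64,600,000, so the reserve binds → payment $64,600,000.

G pays $64,600,000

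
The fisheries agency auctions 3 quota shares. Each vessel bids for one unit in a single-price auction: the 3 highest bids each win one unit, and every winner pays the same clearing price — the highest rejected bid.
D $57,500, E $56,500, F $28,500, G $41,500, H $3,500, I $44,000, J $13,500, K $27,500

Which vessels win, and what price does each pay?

D, E, I; each pays $41,500

Ordering the bids: 57,500 (D), 56,500 (E), 44,000 (I), 41,500 (G), 28,500 (F), …
The 3 highest are D, E, I.
Clearing price = highest rejected bid = $41,500.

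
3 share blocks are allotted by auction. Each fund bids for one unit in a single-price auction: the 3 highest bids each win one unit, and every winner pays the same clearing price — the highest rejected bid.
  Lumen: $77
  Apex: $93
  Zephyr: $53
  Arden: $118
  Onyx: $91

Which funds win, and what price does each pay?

Arden, Apex, Onyx; each pays $77

Sorting: 118 (Arden), 93 (Apex), 91 (Onyx), 77 (Lumen), 53 (Zephyr)
Top 3: Arden, Apex, Onyx.
Highest unsuccessful bid: $77 → clearing price.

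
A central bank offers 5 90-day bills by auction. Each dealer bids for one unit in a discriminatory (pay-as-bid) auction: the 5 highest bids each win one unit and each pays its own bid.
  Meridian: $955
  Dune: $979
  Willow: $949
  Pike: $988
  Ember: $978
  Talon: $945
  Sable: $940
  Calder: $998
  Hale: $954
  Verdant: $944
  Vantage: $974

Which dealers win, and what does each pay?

Calder $998, Pike $988, Dune $979, Ember $978, Vantage $974

Sorting: 998 (Calder), 988 (Pike), 979 (Dune), 978 (Ember), 974 (Vantage), 955 (Meridian), 954 (Hale), …
Top 5: Calder, Pike, Dune, Ember, Vantage.
Each winner pays its own bid: Calder $998, Pike $988, Dune $979, Ember $978, Vantage $974.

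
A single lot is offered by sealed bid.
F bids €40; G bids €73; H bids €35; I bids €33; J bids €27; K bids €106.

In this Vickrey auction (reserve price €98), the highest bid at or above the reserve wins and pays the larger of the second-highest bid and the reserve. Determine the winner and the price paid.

K pays €98

Bids ranked: 106 (K) > 73 (G) > 40 (F) > 35 (H) > 33 (I) > 27 (J)
K has the top bid at or above the reserve (€106).
max(second-highest €73, reserve €98) = €98.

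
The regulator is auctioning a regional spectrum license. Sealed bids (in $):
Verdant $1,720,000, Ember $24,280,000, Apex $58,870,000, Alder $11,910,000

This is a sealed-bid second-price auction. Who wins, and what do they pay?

Bids ranked: 58,870,000 (Apex) > 24,280,000 (Ember) > 11,910,000 (Alder) > 1,720,000 (Verdant)
Apex is highest; pays the second-highest bid, $24,280,000.

Apex pays $24,280,000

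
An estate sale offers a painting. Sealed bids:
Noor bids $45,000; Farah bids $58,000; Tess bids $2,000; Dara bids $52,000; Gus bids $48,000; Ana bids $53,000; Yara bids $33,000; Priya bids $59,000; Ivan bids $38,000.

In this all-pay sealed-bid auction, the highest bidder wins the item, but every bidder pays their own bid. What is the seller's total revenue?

Sorting bids: 59,000 (Priya) > 58,000 (Farah) > 53,000 (Ana) > 52,000 (Dara) > 48,000 (Gus) > 45,000 (Noor) > …
Every bidder forfeits their bid regardless of winning.
Revenue = 45,000 + 58,000 + 2,000 + 52,000 + 48,000 + 53,000 + 33,000 + 59,000 + 38,000 = $388,000.

Total revenue: $388,000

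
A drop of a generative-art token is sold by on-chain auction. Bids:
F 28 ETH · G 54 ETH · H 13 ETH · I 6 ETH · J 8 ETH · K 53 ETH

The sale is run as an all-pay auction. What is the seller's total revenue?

Total revenue: 162 ETH

Bids in order: 54 (G) > 53 (K) > 28 (F) > 13 (H) > 8 (J) > 6 (I)
G wins with the top bid; all bids are sunk regardless.
Every bidder forfeits their bid regardless of winning.
Revenue = 28 + 54 + 13 + 6 + 8 + 53 = 162 ETH.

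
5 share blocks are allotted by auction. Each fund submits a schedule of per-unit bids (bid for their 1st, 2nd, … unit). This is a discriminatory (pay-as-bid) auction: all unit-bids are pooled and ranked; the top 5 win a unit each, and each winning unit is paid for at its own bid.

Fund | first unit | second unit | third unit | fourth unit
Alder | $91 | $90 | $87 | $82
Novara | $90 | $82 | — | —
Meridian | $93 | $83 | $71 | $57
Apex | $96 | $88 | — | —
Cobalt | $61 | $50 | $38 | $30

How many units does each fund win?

Alder 2, Apex 1, Meridian 1, Novara 1

Pooled unit-bids ranked (top 5): 96 (Apex-1), 93 (Meridian-1), 91 (Alder-1), 90 (Alder-2), 90 (Novara-1)
Next rejected bid: $88 (not a price — pay-as-bid).
Allocation: Alder 2, Apex 1, Meridian 1, Novara 1.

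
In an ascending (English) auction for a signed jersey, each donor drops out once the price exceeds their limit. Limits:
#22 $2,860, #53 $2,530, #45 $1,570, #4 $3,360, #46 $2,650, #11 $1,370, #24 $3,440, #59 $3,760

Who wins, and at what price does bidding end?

Limits in order: 3,760 (#59) > 3,440 (#24) > 3,360 (#4) > 2,860 (#22) > 2,650 (#46) > 2,530 (#53) > …
#24 is the last rival to drop out, at $3,440; #59 remains and wins at that price.

#59 wins at $3,440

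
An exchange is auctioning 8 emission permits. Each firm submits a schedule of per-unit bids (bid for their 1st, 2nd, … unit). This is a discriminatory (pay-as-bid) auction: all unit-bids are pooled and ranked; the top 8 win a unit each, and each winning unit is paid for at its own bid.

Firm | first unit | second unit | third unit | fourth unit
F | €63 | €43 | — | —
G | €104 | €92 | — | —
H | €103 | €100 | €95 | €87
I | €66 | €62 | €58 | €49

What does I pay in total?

I pays €66

Pooled unit-bids ranked (top 8): 104 (G-1), 103 (H-1), 100 (H-2), 95 (H-3), 92 (G-2), 87 (H-4), 66 (I-1), 63 (F-1)
Next rejected bid: €62 (not a price — pay-as-bid).
I's winning unit-bids: 66 = €66.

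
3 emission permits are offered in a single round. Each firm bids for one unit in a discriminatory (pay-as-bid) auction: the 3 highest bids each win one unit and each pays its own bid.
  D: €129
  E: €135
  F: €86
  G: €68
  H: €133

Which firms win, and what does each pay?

Ordering the bids: 135 (E), 133 (H), 129 (D), 86 (F), 68 (G)
Winners (3 units): E, H, D.
Each winner pays its own bid: E €135, H €133, D €129.

E €135, H €133, D €129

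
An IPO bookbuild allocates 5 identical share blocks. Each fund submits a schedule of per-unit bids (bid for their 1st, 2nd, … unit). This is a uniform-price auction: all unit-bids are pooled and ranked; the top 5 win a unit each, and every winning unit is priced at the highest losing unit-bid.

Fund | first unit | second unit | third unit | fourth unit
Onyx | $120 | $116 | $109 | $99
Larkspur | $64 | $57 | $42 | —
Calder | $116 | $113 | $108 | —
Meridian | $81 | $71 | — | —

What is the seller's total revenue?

Merging the schedules and taking the best 5: 120 (Onyx-1), 116 (Onyx-2), 116 (Calder-1), 113 (Calder-2), 109 (Onyx-3)
The (k+1)-th unit-bid is $108.
Allocation: Calder 2, Onyx 3. Every unit priced at $108.
Revenue = 5 × 108 = $540.

Total revenue: $540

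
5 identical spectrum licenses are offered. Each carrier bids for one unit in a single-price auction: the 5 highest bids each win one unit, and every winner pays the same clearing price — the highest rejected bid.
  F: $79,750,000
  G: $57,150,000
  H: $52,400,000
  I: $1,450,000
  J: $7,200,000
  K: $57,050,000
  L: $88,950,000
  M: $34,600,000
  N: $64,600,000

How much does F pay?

Sorting: 88,950,000 (L), 79,750,000 (F), 64,600,000 (N), 57,150,000 (G), 57,050,000 (K), 52,400,000 (H), 34,600,000 (M), …
The 5 highest are L, F, N, G, K.
First losing bid is H's $52,400,000, which sets the uniform price.
F wins → pays $52,400,000.

F pays $52,400,000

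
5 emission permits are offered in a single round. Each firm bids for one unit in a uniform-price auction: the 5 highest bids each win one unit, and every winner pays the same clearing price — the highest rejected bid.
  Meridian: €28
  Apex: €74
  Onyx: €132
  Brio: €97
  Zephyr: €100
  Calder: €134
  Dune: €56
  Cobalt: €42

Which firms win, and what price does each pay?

Calder, Onyx, Zephyr, Brio, Apex; each pays €56

Sorting: 134 (Calder), 132 (Onyx), 100 (Zephyr), 97 (Brio), 74 (Apex), 56 (Dune), 42 (Cobalt), …
The 5 highest are Calder, Onyx, Zephyr, Brio, Apex.
First losing bid is Dune's €56, which sets the uniform price.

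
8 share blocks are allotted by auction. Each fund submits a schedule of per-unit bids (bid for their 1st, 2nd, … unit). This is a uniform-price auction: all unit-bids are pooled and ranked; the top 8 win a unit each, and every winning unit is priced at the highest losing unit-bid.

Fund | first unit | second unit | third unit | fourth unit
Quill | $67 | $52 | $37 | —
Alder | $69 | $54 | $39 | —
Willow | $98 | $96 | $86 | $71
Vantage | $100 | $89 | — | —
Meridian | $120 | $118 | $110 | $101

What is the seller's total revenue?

Total revenue: $688

Pooled unit-bids ranked (top 8): 120 (Meridian-1), 118 (Meridian-2), 110 (Meridian-3), 101 (Meridian-4), 100 (Vantage-1), 98 (Willow-1), 96 (Willow-2), 89 (Vantage-2)
Highest rejected unit-bid = $86.
Allocation: Meridian 4, Vantage 2, Willow 2. Every unit priced at $86.
Revenue = 8 × 86 = $688.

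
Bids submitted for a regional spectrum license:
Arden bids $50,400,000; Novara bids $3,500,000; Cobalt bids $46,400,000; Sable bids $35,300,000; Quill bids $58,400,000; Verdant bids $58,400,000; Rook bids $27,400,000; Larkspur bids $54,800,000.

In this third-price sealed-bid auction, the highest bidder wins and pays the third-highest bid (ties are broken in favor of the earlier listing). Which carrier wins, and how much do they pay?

Quill pays $54,800,000

Rule: the highest bidder wins and pays the third-highest bid.
Sorting bids: 58,400,000 (Quill) > 58,400,000 (Verdant) > 54,800,000 (Larkspur) > 50,400,000 (Arden) > 46,400,000 (Cobalt) > 35,300,000 (Sable) > …
Quill and Verdant tie at $58,400,000; tie-break gives it to Quill.
Quill wins; payment is bid #3 in the ranking = $54,800,000.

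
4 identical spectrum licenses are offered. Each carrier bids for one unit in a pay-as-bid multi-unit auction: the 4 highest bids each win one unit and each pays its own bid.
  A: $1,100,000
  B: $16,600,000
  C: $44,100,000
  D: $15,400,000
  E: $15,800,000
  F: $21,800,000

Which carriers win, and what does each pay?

C $44,100,000, F $21,800,000, B $16,600,000, E $15,800,000

Ordering the bids: 44,100,000 (C), 21,800,000 (F), 16,600,000 (B), 15,800,000 (E), 15,400,000 (D), 1,100,000 (A)
The 4 highest are C, F, B, E.
Each winner pays its own bid: C $44,100,000, F $21,800,000, B $16,600,000, E $15,800,000.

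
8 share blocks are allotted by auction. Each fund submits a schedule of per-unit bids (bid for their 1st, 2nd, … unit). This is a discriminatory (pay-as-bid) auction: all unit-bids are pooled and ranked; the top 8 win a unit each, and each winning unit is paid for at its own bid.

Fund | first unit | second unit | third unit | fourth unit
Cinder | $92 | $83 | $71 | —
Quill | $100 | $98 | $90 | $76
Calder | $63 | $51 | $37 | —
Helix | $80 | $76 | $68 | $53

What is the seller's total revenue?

Total revenue: $695

Merging the schedules and taking the best 8: 100 (Quill-1), 98 (Quill-2), 92 (Cinder-1), 90 (Quill-3), 83 (Cinder-2), 80 (Helix-1), 76 (Quill-4), 76 (Helix-2)
Next rejected bid: $71 (not a price — pay-as-bid).
Each winning unit pays its own bid.
Revenue = 100 + 98 + 92 + 90 + 83 + 80 + 76 + 76 = $695.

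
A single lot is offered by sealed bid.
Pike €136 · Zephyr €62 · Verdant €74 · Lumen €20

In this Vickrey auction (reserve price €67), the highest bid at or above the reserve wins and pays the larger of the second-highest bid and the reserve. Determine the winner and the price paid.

Bids in order: 136 (Pike) > 74 (Verdant) > 62 (Zephyr) > 20 (Lumen)
Pike has the top bid at or above the reserve (€136).
max(second-highest €74, reserve €67) = €74; the reserve does not bind.

Pike pays €74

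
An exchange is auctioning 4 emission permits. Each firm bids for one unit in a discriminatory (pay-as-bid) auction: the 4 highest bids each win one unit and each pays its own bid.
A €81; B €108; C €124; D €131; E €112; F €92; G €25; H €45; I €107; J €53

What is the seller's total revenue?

Total revenue: €475

Sorting: 131 (D), 124 (C), 112 (E), 108 (B), 107 (I), 92 (F), …
Top 4: D, C, E, B.
Total revenue = 131 + 124 + 112 + 108 = €475.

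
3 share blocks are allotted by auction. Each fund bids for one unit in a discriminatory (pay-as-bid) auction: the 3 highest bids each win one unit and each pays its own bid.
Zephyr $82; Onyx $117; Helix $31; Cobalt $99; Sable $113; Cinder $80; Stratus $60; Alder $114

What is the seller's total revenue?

Sorting: 117 (Onyx), 114 (Alder), 113 (Sable), 99 (Cobalt), 82 (Zephyr), …
The 3 highest are Onyx, Alder, Sable.
Total revenue = 117 + 114 + 113 = $344.

Total revenue: $344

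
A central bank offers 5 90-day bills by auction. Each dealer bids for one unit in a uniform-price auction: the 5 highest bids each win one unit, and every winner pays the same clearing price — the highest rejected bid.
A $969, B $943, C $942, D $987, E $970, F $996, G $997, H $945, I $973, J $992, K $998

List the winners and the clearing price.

Ordering the bids: 998 (K), 997 (G), 996 (F), 992 (J), 987 (D), 973 (I), 970 (E), …
Winners (5 units): K, G, F, J, D.
First losing bid is I's $973, which sets the uniform price.

K, G, F, J, D; each pays $973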